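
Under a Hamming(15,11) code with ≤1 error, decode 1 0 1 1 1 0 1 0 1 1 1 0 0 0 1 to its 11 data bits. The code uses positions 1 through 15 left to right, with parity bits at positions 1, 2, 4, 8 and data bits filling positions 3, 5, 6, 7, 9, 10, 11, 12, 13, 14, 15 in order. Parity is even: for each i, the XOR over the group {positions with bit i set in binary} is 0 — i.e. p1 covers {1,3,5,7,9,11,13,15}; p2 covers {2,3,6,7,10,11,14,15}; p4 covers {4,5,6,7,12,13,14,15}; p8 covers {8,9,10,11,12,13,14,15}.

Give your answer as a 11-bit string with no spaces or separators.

01011110001

s1 (pos 1,3,5,7,9,11,13,15): 1⊕1⊕1⊕1⊕1⊕1⊕0⊕1 = 1
s2 (pos 2,3,6,7,10,11,14,15): 0⊕1⊕0⊕1⊕1⊕1⊕0⊕1 = 1
s4 (pos 4,5,6,7,12,13,14,15): 1⊕1⊕0⊕1⊕0⊕0⊕0⊕1 = 0
s8 (pos 8,9,10,11,12,13,14,15): 0⊕1⊕1⊕1⊕0⊕0⊕0⊕1 = 0
Syndrome s8…s1 = 0011 → error at position 3.
Flip position 3: 101110101110001 → 100110101110001
Read data bits from positions 3,5,6,7,9,10,11,12,13,14,15: 01011110001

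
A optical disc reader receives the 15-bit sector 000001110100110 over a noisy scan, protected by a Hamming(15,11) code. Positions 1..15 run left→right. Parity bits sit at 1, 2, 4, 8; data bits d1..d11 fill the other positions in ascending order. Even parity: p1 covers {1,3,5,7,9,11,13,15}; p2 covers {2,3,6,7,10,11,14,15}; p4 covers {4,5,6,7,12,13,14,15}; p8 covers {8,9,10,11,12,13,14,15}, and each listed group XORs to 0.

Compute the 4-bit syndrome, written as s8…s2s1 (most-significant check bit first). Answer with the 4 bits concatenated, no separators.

0000

s1 (pos 1,3,5,7,9,11,13,15): 0⊕0⊕0⊕1⊕0⊕0⊕1⊕0 = 0
s2 (pos 2,3,6,7,10,11,14,15): 0⊕0⊕1⊕1⊕1⊕0⊕1⊕0 = 0
s4 (pos 4,5,6,7,12,13,14,15): 0⊕0⊕1⊕1⊕0⊕1⊕1⊕0 = 0
s8 (pos 8,9,10,11,12,13,14,15): 1⊕0⊕1⊕0⊕0⊕1⊕1⊕0 = 0
Syndrome s8…s1 = 0000 → no error.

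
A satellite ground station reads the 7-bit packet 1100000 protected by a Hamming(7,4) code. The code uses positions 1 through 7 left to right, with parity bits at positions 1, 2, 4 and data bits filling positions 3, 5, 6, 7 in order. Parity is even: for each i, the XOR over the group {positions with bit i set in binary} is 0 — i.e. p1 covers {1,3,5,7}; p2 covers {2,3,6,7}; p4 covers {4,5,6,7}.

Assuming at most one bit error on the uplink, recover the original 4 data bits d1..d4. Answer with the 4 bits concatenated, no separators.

1000

s1 (pos 1,3,5,7): 1⊕0⊕0⊕0 = 1
s2 (pos 2,3,6,7): 1⊕0⊕0⊕0 = 1
s4 (pos 4,5,6,7): 0⊕0⊕0⊕0 = 0
Syndrome s4…s1 = 011 → error at position 3.
Flip position 3: 1100000 → 1110000
Read data bits from positions 3,5,6,7: 1000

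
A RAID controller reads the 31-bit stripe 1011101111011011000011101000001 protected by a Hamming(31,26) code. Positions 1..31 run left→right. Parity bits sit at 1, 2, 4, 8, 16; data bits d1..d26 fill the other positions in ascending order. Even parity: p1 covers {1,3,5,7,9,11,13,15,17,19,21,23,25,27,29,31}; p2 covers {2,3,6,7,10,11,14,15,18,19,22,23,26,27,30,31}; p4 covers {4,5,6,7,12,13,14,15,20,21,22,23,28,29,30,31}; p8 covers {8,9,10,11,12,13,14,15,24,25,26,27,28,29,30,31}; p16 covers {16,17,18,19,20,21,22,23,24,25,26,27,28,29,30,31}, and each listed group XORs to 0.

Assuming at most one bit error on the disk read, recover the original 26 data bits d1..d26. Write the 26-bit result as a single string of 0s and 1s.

01011101101000011101000001

s1 (pos 1,3,5,7,9,11,13,15,17,19,21,23,25,27,29,31): 1⊕1⊕1⊕1⊕1⊕0⊕1⊕1⊕0⊕0⊕1⊕1⊕1⊕0⊕0⊕1 = 1
s2 (pos 2,3,6,7,10,11,14,15,18,19,22,23,26,27,30,31): 0⊕1⊕0⊕1⊕1⊕0⊕0⊕1⊕0⊕0⊕1⊕1⊕0⊕0⊕0⊕1 = 1
s4 (pos 4,5,6,7,12,13,14,15,20,21,22,23,28,29,30,31): 1⊕1⊕0⊕1⊕1⊕1⊕0⊕1⊕0⊕1⊕1⊕1⊕0⊕0⊕0⊕1 = 0
s8 (pos 8,9,10,11,12,13,14,15,24,25,26,27,28,29,30,31): 1⊕1⊕1⊕0⊕1⊕1⊕0⊕1⊕0⊕1⊕0⊕0⊕0⊕0⊕0⊕1 = 0
s16 (pos 16,17,18,19,20,21,22,23,24,25,26,27,28,29,30,31): 1⊕0⊕0⊕0⊕0⊕1⊕1⊕1⊕0⊕1⊕0⊕0⊕0⊕0⊕0⊕1 = 0
Syndrome s16…s1 = 00011 → error at position 3.
Flip position 3: 1011101111011011000011101000001 → 1001101111011011000011101000001
Read data bits from positions 3,5,6,7,9,10,11,12,13,14,15,17,18,19,20,21,22,23,24,25,26,27,28,29,30,31: 01011101101000011101000001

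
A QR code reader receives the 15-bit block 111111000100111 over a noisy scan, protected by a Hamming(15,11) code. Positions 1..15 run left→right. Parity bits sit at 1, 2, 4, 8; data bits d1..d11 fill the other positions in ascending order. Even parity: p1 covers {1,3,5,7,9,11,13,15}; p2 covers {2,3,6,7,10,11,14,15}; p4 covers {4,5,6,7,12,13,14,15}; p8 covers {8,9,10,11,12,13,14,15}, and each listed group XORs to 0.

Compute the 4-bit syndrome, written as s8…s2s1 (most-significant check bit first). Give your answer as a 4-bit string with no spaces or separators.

s1 (pos 1,3,5,7,9,11,13,15): 1⊕1⊕1⊕0⊕0⊕0⊕1⊕1 = 1
s2 (pos 2,3,6,7,10,11,14,15): 1⊕1⊕1⊕0⊕1⊕0⊕1⊕1 = 0
s4 (pos 4,5,6,7,12,13,14,15): 1⊕1⊕1⊕0⊕0⊕1⊕1⊕1 = 0
s8 (pos 8,9,10,11,12,13,14,15): 0⊕0⊕1⊕0⊕0⊕1⊕1⊕1 = 0
Syndrome s8…s1 = 0001 → error at position 1.

0001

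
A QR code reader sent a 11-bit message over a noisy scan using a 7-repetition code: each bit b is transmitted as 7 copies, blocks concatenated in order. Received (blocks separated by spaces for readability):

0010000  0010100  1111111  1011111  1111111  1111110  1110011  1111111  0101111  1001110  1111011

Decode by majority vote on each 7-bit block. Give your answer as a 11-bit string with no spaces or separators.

Block 1 (0010000): 1 one → 0
Block 2 (0010100): 2 ones → 0
Block 3 (1111111): 7 ones → 1
Block 4 (1011111): 6 ones → 1
Block 5 (1111111): 7 ones → 1
Block 6 (1111110): 6 ones → 1
Block 7 (1110011): 5 ones → 1
Block 8 (1111111): 7 ones → 1
Block 9 (0101111): 5 ones → 1
Block 10 (1001110): 4 ones → 1
Block 11 (1111011): 6 ones → 1

00111111111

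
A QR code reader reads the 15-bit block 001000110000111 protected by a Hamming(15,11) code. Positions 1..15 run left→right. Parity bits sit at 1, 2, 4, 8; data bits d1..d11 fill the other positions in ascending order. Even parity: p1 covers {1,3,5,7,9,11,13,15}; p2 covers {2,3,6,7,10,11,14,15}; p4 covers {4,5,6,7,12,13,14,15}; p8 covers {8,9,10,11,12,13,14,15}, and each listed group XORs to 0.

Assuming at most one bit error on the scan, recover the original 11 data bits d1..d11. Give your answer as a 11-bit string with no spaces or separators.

10010000111

s1 (pos 1,3,5,7,9,11,13,15): 0⊕1⊕0⊕1⊕0⊕0⊕1⊕1 = 0
s2 (pos 2,3,6,7,10,11,14,15): 0⊕1⊕0⊕1⊕0⊕0⊕1⊕1 = 0
s4 (pos 4,5,6,7,12,13,14,15): 0⊕0⊕0⊕1⊕0⊕1⊕1⊕1 = 0
s8 (pos 8,9,10,11,12,13,14,15): 1⊕0⊕0⊕0⊕0⊕1⊕1⊕1 = 0
Syndrome s8…s1 = 0000 → no error.
Read data bits from positions 3,5,6,7,9,10,11,12,13,14,15: 10010000111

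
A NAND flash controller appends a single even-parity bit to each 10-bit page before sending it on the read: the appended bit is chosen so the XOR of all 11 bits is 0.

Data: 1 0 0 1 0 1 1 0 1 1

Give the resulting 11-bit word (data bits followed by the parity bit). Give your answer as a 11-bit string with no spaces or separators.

10010110110

XOR of the 10 data bits: 1⊕0⊕0⊕1⊕0⊕1⊕1⊕0⊕1⊕1 = 0
Parity bit = 0 (so all 11 bits XOR to 0).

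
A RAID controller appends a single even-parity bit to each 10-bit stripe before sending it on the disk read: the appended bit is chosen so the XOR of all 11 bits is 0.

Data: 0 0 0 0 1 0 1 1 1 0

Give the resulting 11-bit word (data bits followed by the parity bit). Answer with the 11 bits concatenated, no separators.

XOR of the 10 data bits: 0⊕0⊕0⊕0⊕1⊕0⊕1⊕1⊕1⊕0 = 0
Parity bit = 0 (so all 11 bits XOR to 0).

00001011100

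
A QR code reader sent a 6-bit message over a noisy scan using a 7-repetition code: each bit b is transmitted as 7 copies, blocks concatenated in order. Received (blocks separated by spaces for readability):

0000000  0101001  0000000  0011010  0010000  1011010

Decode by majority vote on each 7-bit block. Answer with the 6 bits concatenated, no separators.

000001

Block 1 (0000000): 0 ones → 0
Block 2 (0101001): 3 ones → 0
Block 3 (0000000): 0 ones → 0
Block 4 (0011010): 3 ones → 0
Block 5 (0010000): 1 one → 0
Block 6 (1011010): 4 ones → 1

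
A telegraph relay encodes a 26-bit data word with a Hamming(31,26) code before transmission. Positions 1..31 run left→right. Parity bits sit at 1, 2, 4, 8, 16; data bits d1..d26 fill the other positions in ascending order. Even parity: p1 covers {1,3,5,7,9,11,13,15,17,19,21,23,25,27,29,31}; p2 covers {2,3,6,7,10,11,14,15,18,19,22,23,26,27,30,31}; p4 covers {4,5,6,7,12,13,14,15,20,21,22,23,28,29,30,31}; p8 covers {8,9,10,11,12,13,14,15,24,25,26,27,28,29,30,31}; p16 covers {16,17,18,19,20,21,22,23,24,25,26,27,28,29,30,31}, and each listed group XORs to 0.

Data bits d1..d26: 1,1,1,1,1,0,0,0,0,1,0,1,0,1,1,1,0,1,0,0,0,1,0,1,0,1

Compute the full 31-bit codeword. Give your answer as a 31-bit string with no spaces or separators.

1011111110000100101110100010101

Place data at non-parity positions: p1 p2 1 p4 1 1 1 p8 1 0 0 0 0 1 0 p16 1 0 1 1 1 0 1 0 0 0 1 0 1 0 1
p1 (pos 1,3,5,7,9,11,13,15,17,19,21,23,25,27,29,31): XOR of data positions = 1⊕1⊕1⊕1⊕0⊕0⊕0⊕1⊕1⊕1⊕1⊕0⊕1⊕1⊕1 = 1
p2 (pos 2,3,6,7,10,11,14,15,18,19,22,23,26,27,30,31): XOR of data positions = 1⊕1⊕1⊕0⊕0⊕1⊕0⊕0⊕1⊕0⊕1⊕0⊕1⊕0⊕1 = 0
p4 (pos 4,5,6,7,12,13,14,15,20,21,22,23,28,29,30,31): XOR of data positions = 1⊕1⊕1⊕0⊕0⊕1⊕0⊕1⊕1⊕0⊕1⊕0⊕1⊕0⊕1 = 1
p8 (pos 8,9,10,11,12,13,14,15,24,25,26,27,28,29,30,31): XOR of data positions = 1⊕0⊕0⊕0⊕0⊕1⊕0⊕0⊕0⊕0⊕1⊕0⊕1⊕0⊕1 = 1
p16 (pos 16,17,18,19,20,21,22,23,24,25,26,27,28,29,30,31): XOR of data positions = 1⊕0⊕1⊕1⊕1⊕0⊕1⊕0⊕0⊕0⊕1⊕0⊕1⊕0⊕1 = 0
Codeword: 1011111110000100101110100010101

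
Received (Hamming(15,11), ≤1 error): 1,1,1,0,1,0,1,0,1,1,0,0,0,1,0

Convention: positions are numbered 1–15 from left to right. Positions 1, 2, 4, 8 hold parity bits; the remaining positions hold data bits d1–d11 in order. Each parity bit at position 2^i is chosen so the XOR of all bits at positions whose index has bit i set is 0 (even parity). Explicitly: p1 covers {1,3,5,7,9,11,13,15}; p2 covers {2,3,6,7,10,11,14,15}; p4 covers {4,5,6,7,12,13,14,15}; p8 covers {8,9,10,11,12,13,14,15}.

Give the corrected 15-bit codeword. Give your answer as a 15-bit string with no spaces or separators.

s1 (pos 1,3,5,7,9,11,13,15): 1⊕1⊕1⊕1⊕1⊕0⊕0⊕0 = 1
s2 (pos 2,3,6,7,10,11,14,15): 1⊕1⊕0⊕1⊕1⊕0⊕1⊕0 = 1
s4 (pos 4,5,6,7,12,13,14,15): 0⊕1⊕0⊕1⊕0⊕0⊕1⊕0 = 1
s8 (pos 8,9,10,11,12,13,14,15): 0⊕1⊕1⊕0⊕0⊕0⊕1⊕0 = 1
Syndrome s8…s1 = 1111 → error at position 15.
Flip position 15: 111010101100010 → 111010101100011

111010101100011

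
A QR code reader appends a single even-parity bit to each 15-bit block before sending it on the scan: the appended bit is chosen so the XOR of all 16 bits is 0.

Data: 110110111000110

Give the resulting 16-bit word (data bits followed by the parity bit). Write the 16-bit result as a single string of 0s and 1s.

1101101110001101

XOR of the 15 data bits: 1⊕1⊕0⊕1⊕1⊕0⊕1⊕1⊕1⊕0⊕0⊕0⊕1⊕1⊕0 = 1
Parity bit = 1 (so all 16 bits XOR to 0).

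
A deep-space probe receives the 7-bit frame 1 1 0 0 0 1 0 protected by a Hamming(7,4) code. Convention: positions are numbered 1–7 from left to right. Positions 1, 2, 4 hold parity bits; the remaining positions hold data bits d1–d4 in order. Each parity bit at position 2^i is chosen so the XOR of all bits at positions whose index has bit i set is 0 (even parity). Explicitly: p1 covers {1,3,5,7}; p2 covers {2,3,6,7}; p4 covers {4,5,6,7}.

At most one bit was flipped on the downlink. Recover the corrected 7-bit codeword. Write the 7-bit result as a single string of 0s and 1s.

s1 (pos 1,3,5,7): 1⊕0⊕0⊕0 = 1
s2 (pos 2,3,6,7): 1⊕0⊕1⊕0 = 0
s4 (pos 4,5,6,7): 0⊕0⊕1⊕0 = 1
Syndrome s4…s1 = 101 → error at position 5.
Flip position 5: 1100010 → 1100110

1100110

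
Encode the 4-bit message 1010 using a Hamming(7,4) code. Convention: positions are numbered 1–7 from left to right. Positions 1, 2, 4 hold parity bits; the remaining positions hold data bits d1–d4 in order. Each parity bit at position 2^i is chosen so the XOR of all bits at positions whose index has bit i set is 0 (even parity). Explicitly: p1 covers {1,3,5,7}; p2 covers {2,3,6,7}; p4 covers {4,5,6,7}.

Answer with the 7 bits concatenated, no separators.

1011010

Place data at non-parity positions: p1 p2 1 p4 0 1 0
p1 (pos 1,3,5,7): XOR of data positions = 1⊕0⊕0 = 1
p2 (pos 2,3,6,7): XOR of data positions = 1⊕1⊕0 = 0
p4 (pos 4,5,6,7): XOR of data positions = 0⊕1⊕0 = 1
Codeword: 1011010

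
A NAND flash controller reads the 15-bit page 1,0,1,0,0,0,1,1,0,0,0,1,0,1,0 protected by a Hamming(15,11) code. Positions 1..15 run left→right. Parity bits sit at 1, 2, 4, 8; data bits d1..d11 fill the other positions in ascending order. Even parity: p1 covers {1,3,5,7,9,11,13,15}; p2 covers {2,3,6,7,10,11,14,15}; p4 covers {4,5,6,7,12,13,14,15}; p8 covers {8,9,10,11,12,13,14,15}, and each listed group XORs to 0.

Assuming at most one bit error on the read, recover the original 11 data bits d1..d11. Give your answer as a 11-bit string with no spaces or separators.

10010001011

s1 (pos 1,3,5,7,9,11,13,15): 1⊕1⊕0⊕1⊕0⊕0⊕0⊕0 = 1
s2 (pos 2,3,6,7,10,11,14,15): 0⊕1⊕0⊕1⊕0⊕0⊕1⊕0 = 1
s4 (pos 4,5,6,7,12,13,14,15): 0⊕0⊕0⊕1⊕1⊕0⊕1⊕0 = 1
s8 (pos 8,9,10,11,12,13,14,15): 1⊕0⊕0⊕0⊕1⊕0⊕1⊕0 = 1
Syndrome s8…s1 = 1111 → error at position 15.
Flip position 15: 101000110001010 → 101000110001011
Read data bits from positions 3,5,6,7,9,10,11,12,13,14,15: 10010001011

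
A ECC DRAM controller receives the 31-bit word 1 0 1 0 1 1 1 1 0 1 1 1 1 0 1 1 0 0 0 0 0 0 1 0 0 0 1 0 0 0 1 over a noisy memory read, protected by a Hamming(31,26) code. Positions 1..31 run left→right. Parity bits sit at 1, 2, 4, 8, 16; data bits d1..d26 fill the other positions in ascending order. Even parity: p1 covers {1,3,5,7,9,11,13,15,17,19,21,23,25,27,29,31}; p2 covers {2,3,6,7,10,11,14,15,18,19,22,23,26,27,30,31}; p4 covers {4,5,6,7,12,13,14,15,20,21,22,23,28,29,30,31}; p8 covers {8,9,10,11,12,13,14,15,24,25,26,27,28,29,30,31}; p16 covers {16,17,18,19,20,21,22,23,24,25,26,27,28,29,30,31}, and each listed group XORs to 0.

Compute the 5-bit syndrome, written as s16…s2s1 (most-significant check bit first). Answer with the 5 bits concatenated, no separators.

s1 (pos 1,3,5,7,9,11,13,15,17,19,21,23,25,27,29,31): 1⊕1⊕1⊕1⊕0⊕1⊕1⊕1⊕0⊕0⊕0⊕1⊕0⊕1⊕0⊕1 = 0
s2 (pos 2,3,6,7,10,11,14,15,18,19,22,23,26,27,30,31): 0⊕1⊕1⊕1⊕1⊕1⊕0⊕1⊕0⊕0⊕0⊕1⊕0⊕1⊕0⊕1 = 1
s4 (pos 4,5,6,7,12,13,14,15,20,21,22,23,28,29,30,31): 0⊕1⊕1⊕1⊕1⊕1⊕0⊕1⊕0⊕0⊕0⊕1⊕0⊕0⊕0⊕1 = 0
s8 (pos 8,9,10,11,12,13,14,15,24,25,26,27,28,29,30,31): 1⊕0⊕1⊕1⊕1⊕1⊕0⊕1⊕0⊕0⊕0⊕1⊕0⊕0⊕0⊕1 = 0
s16 (pos 16,17,18,19,20,21,22,23,24,25,26,27,28,29,30,31): 1⊕0⊕0⊕0⊕0⊕0⊕0⊕1⊕0⊕0⊕0⊕1⊕0⊕0⊕0⊕1 = 0
Syndrome s16…s1 = 00010 → error at position 2.

00010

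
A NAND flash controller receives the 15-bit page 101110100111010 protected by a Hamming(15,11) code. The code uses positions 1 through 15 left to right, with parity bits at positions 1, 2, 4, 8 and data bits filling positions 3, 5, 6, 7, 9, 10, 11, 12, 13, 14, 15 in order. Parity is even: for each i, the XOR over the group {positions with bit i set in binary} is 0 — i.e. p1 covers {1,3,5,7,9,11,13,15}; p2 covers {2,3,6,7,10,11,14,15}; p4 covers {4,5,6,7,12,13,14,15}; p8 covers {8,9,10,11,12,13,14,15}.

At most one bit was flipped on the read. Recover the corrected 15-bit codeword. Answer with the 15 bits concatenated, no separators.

101110000111010

s1 (pos 1,3,5,7,9,11,13,15): 1⊕1⊕1⊕1⊕0⊕1⊕0⊕0 = 1
s2 (pos 2,3,6,7,10,11,14,15): 0⊕1⊕0⊕1⊕1⊕1⊕1⊕0 = 1
s4 (pos 4,5,6,7,12,13,14,15): 1⊕1⊕0⊕1⊕1⊕0⊕1⊕0 = 1
s8 (pos 8,9,10,11,12,13,14,15): 0⊕0⊕1⊕1⊕1⊕0⊕1⊕0 = 0
Syndrome s8…s1 = 0111 → error at position 7.
Flip position 7: 101110100111010 → 101110000111010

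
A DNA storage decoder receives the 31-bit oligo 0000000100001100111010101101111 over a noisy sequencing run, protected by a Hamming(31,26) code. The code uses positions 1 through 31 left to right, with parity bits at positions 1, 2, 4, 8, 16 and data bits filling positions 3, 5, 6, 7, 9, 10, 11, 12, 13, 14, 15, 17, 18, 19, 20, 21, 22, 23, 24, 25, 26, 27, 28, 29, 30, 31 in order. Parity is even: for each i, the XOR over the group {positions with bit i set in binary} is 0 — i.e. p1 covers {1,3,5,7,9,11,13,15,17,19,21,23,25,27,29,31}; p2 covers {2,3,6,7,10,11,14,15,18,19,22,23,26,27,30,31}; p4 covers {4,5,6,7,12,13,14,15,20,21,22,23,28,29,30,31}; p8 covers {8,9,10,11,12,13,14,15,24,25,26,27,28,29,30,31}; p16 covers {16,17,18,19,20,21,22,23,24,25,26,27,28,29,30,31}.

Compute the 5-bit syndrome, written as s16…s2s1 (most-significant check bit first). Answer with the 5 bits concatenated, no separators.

11010

s1 (pos 1,3,5,7,9,11,13,15,17,19,21,23,25,27,29,31): 0⊕0⊕0⊕0⊕0⊕0⊕1⊕0⊕1⊕1⊕1⊕1⊕1⊕0⊕1⊕1 = 0
s2 (pos 2,3,6,7,10,11,14,15,18,19,22,23,26,27,30,31): 0⊕0⊕0⊕0⊕0⊕0⊕1⊕0⊕1⊕1⊕0⊕1⊕1⊕0⊕1⊕1 = 1
s4 (pos 4,5,6,7,12,13,14,15,20,21,22,23,28,29,30,31): 0⊕0⊕0⊕0⊕0⊕1⊕1⊕0⊕0⊕1⊕0⊕1⊕1⊕1⊕1⊕1 = 0
s8 (pos 8,9,10,11,12,13,14,15,24,25,26,27,28,29,30,31): 1⊕0⊕0⊕0⊕0⊕1⊕1⊕0⊕0⊕1⊕1⊕0⊕1⊕1⊕1⊕1 = 1
s16 (pos 16,17,18,19,20,21,22,23,24,25,26,27,28,29,30,31): 0⊕1⊕1⊕1⊕0⊕1⊕0⊕1⊕0⊕1⊕1⊕0⊕1⊕1⊕1⊕1 = 1
Syndrome s16…s1 = 11010 → error at position 26.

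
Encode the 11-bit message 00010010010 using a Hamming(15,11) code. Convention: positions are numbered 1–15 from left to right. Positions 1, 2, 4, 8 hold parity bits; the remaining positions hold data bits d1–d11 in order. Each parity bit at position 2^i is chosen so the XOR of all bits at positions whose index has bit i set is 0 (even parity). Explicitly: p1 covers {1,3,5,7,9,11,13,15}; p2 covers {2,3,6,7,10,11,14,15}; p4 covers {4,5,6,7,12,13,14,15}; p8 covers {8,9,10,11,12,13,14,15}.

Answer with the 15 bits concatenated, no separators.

010000100010010

Place data at non-parity positions: p1 p2 0 p4 0 0 1 p8 0 0 1 0 0 1 0
p1 (pos 1,3,5,7,9,11,13,15): XOR of data positions = 0⊕0⊕1⊕0⊕1⊕0⊕0 = 0
p2 (pos 2,3,6,7,10,11,14,15): XOR of data positions = 0⊕0⊕1⊕0⊕1⊕1⊕0 = 1
p4 (pos 4,5,6,7,12,13,14,15): XOR of data positions = 0⊕0⊕1⊕0⊕0⊕1⊕0 = 0
p8 (pos 8,9,10,11,12,13,14,15): XOR of data positions = 0⊕0⊕1⊕0⊕0⊕1⊕0 = 0
Codeword: 010000100010010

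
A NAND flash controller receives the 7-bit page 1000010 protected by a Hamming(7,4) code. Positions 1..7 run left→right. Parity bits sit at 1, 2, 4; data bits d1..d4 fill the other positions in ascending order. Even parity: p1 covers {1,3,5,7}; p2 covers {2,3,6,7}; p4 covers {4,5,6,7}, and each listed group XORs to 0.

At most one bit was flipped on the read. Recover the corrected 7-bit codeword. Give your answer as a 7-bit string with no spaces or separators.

1000011

s1 (pos 1,3,5,7): 1⊕0⊕0⊕0 = 1
s2 (pos 2,3,6,7): 0⊕0⊕1⊕0 = 1
s4 (pos 4,5,6,7): 0⊕0⊕1⊕0 = 1
Syndrome s4…s1 = 111 → error at position 7.
Flip position 7: 1000010 → 1000011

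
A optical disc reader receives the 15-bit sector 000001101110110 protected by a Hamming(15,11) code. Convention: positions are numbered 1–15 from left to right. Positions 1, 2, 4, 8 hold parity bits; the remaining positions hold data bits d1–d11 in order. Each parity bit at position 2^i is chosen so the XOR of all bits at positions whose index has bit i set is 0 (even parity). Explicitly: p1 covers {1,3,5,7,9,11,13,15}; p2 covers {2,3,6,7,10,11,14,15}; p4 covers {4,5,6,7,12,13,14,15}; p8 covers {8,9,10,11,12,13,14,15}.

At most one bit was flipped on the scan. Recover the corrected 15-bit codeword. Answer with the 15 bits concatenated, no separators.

s1 (pos 1,3,5,7,9,11,13,15): 0⊕0⊕0⊕1⊕1⊕1⊕1⊕0 = 0
s2 (pos 2,3,6,7,10,11,14,15): 0⊕0⊕1⊕1⊕1⊕1⊕1⊕0 = 1
s4 (pos 4,5,6,7,12,13,14,15): 0⊕0⊕1⊕1⊕0⊕1⊕1⊕0 = 0
s8 (pos 8,9,10,11,12,13,14,15): 0⊕1⊕1⊕1⊕0⊕1⊕1⊕0 = 1
Syndrome s8…s1 = 1010 → error at position 10.
Flip position 10: 000001101110110 → 000001101010110

000001101010110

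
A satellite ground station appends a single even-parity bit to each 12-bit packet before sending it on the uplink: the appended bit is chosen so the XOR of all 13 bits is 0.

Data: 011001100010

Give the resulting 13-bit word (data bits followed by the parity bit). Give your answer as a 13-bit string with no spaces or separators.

0110011000101

XOR of the 12 data bits: 0⊕1⊕1⊕0⊕0⊕1⊕1⊕0⊕0⊕0⊕1⊕0 = 1
Parity bit = 1 (so all 13 bits XOR to 0).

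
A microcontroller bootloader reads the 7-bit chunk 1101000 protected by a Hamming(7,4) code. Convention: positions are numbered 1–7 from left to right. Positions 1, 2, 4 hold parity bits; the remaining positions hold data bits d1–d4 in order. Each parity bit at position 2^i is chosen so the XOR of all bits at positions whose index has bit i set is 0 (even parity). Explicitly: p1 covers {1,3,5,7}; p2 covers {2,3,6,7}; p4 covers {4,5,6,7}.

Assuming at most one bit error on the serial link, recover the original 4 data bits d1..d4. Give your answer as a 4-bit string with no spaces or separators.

0001

s1 (pos 1,3,5,7): 1⊕0⊕0⊕0 = 1
s2 (pos 2,3,6,7): 1⊕0⊕0⊕0 = 1
s4 (pos 4,5,6,7): 1⊕0⊕0⊕0 = 1
Syndrome s4…s1 = 111 → error at position 7.
Flip position 7: 1101000 → 1101001
Read data bits from positions 3,5,6,7: 0001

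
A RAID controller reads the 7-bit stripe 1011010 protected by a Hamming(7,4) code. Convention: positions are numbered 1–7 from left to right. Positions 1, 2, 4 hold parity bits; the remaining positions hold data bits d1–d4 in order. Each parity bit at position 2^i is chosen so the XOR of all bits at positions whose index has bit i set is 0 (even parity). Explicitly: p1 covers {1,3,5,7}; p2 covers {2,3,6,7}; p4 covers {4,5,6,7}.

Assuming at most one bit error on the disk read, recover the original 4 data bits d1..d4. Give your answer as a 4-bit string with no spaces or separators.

s1 (pos 1,3,5,7): 1⊕1⊕0⊕0 = 0
s2 (pos 2,3,6,7): 0⊕1⊕1⊕0 = 0
s4 (pos 4,5,6,7): 1⊕0⊕1⊕0 = 0
Syndrome s4…s1 = 000 → no error.
Read data bits from positions 3,5,6,7: 1010

1010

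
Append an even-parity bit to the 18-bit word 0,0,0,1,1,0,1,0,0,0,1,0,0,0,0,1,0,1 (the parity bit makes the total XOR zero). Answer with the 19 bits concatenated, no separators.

XOR of the 18 data bits: 0⊕0⊕0⊕1⊕1⊕0⊕1⊕0⊕0⊕0⊕1⊕0⊕0⊕0⊕0⊕1⊕0⊕1 = 0
Parity bit = 0 (so all 19 bits XOR to 0).

0001101000100001010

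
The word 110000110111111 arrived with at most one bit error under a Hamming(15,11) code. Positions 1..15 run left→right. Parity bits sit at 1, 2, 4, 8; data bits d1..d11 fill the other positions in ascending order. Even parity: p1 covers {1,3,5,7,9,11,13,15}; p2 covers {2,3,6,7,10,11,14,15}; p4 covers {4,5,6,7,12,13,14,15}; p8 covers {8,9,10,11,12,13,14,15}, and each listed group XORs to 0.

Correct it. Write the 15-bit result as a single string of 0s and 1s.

110000110111011

s1 (pos 1,3,5,7,9,11,13,15): 1⊕0⊕0⊕1⊕0⊕1⊕1⊕1 = 1
s2 (pos 2,3,6,7,10,11,14,15): 1⊕0⊕0⊕1⊕1⊕1⊕1⊕1 = 0
s4 (pos 4,5,6,7,12,13,14,15): 0⊕0⊕0⊕1⊕1⊕1⊕1⊕1 = 1
s8 (pos 8,9,10,11,12,13,14,15): 1⊕0⊕1⊕1⊕1⊕1⊕1⊕1 = 1
Syndrome s8…s1 = 1101 → error at position 13.
Flip position 13: 110000110111111 → 110000110111011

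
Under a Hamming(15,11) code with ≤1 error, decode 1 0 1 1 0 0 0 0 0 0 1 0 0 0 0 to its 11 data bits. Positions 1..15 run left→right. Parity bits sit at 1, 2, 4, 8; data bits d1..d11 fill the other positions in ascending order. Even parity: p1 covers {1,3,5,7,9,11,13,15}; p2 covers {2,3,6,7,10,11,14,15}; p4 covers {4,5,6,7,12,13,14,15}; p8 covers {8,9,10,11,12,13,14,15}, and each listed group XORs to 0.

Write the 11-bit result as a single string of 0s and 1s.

s1 (pos 1,3,5,7,9,11,13,15): 1⊕1⊕0⊕0⊕0⊕1⊕0⊕0 = 1
s2 (pos 2,3,6,7,10,11,14,15): 0⊕1⊕0⊕0⊕0⊕1⊕0⊕0 = 0
s4 (pos 4,5,6,7,12,13,14,15): 1⊕0⊕0⊕0⊕0⊕0⊕0⊕0 = 1
s8 (pos 8,9,10,11,12,13,14,15): 0⊕0⊕0⊕1⊕0⊕0⊕0⊕0 = 1
Syndrome s8…s1 = 1101 → error at position 13.
Flip position 13: 101100000010000 → 101100000010100
Read data bits from positions 3,5,6,7,9,10,11,12,13,14,15: 10000010100

10000010100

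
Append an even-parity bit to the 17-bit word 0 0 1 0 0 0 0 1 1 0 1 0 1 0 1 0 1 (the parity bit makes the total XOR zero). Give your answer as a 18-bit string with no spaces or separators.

XOR of the 17 data bits: 0⊕0⊕1⊕0⊕0⊕0⊕0⊕1⊕1⊕0⊕1⊕0⊕1⊕0⊕1⊕0⊕1 = 1
Parity bit = 1 (so all 18 bits XOR to 0).

001000011010101011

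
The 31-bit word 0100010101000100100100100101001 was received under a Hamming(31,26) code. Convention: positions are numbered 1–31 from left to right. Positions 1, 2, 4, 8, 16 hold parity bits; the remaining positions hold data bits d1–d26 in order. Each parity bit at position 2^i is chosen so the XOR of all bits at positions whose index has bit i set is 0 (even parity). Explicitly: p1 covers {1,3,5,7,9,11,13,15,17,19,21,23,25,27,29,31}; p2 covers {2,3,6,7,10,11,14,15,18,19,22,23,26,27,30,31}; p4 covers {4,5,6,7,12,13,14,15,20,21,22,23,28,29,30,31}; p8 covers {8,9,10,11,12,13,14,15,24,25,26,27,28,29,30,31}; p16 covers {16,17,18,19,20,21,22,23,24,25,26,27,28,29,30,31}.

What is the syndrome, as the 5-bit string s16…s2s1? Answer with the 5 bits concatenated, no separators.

00011

s1 (pos 1,3,5,7,9,11,13,15,17,19,21,23,25,27,29,31): 0⊕0⊕0⊕0⊕0⊕0⊕0⊕0⊕1⊕0⊕0⊕1⊕0⊕0⊕0⊕1 = 1
s2 (pos 2,3,6,7,10,11,14,15,18,19,22,23,26,27,30,31): 1⊕0⊕1⊕0⊕1⊕0⊕1⊕0⊕0⊕0⊕0⊕1⊕1⊕0⊕0⊕1 = 1
s4 (pos 4,5,6,7,12,13,14,15,20,21,22,23,28,29,30,31): 0⊕0⊕1⊕0⊕0⊕0⊕1⊕0⊕1⊕0⊕0⊕1⊕1⊕0⊕0⊕1 = 0
s8 (pos 8,9,10,11,12,13,14,15,24,25,26,27,28,29,30,31): 1⊕0⊕1⊕0⊕0⊕0⊕1⊕0⊕0⊕0⊕1⊕0⊕1⊕0⊕0⊕1 = 0
s16 (pos 16,17,18,19,20,21,22,23,24,25,26,27,28,29,30,31): 0⊕1⊕0⊕0⊕1⊕0⊕0⊕1⊕0⊕0⊕1⊕0⊕1⊕0⊕0⊕1 = 0
Syndrome s16…s1 = 00011 → error at position 3.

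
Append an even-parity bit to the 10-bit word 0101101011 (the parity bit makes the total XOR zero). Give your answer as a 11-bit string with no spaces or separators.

01011010110

XOR of the 10 data bits: 0⊕1⊕0⊕1⊕1⊕0⊕1⊕0⊕1⊕1 = 0
Parity bit = 0 (so all 11 bits XOR to 0).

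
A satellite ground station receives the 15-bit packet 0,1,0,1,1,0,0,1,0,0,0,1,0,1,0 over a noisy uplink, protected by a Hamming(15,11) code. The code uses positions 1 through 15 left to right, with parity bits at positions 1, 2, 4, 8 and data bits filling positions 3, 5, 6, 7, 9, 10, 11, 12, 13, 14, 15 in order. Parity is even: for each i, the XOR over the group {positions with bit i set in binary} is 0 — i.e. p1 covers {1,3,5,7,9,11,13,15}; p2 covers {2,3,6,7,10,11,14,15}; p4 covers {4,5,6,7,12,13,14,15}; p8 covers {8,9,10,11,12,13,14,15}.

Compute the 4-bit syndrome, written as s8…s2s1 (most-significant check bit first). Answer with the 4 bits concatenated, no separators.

1001

s1 (pos 1,3,5,7,9,11,13,15): 0⊕0⊕1⊕0⊕0⊕0⊕0⊕0 = 1
s2 (pos 2,3,6,7,10,11,14,15): 1⊕0⊕0⊕0⊕0⊕0⊕1⊕0 = 0
s4 (pos 4,5,6,7,12,13,14,15): 1⊕1⊕0⊕0⊕1⊕0⊕1⊕0 = 0
s8 (pos 8,9,10,11,12,13,14,15): 1⊕0⊕0⊕0⊕1⊕0⊕1⊕0 = 1
Syndrome s8…s1 = 1001 → error at position 9.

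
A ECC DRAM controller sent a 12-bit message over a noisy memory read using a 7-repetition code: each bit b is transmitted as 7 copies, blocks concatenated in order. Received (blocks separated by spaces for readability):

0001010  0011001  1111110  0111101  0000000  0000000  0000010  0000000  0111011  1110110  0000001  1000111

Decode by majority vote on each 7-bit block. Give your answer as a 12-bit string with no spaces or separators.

001100001101

Block 1 (0001010): 2 ones → 0
Block 2 (0011001): 3 ones → 0
Block 3 (1111110): 6 ones → 1
Block 4 (0111101): 5 ones → 1
Block 5 (0000000): 0 ones → 0
Block 6 (0000000): 0 ones → 0
Block 7 (0000010): 1 one → 0
Block 8 (0000000): 0 ones → 0
Block 9 (0111011): 5 ones → 1
Block 10 (1110110): 5 ones → 1
Block 11 (0000001): 1 one → 0
Block 12 (1000111): 4 ones → 1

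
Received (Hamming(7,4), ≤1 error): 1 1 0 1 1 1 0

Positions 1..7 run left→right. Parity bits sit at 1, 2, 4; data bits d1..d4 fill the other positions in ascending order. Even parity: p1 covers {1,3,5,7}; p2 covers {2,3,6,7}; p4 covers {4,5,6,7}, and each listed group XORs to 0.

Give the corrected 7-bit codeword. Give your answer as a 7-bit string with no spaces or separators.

s1 (pos 1,3,5,7): 1⊕0⊕1⊕0 = 0
s2 (pos 2,3,6,7): 1⊕0⊕1⊕0 = 0
s4 (pos 4,5,6,7): 1⊕1⊕1⊕0 = 1
Syndrome s4…s1 = 100 → error at position 4.
Flip position 4: 1101110 → 1100110

1100110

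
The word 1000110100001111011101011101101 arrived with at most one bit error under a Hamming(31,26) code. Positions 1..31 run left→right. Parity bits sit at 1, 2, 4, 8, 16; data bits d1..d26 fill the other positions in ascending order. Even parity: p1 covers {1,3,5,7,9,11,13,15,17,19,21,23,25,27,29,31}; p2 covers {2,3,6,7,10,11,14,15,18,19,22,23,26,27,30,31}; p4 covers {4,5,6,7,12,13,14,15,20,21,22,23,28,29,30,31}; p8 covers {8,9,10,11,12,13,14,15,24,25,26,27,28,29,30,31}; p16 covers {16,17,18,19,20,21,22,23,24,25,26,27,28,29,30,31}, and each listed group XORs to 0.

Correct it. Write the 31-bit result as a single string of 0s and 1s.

1000110100001110011101011101101

s1 (pos 1,3,5,7,9,11,13,15,17,19,21,23,25,27,29,31): 1⊕0⊕1⊕0⊕0⊕0⊕1⊕1⊕0⊕1⊕0⊕0⊕1⊕0⊕1⊕1 = 0
s2 (pos 2,3,6,7,10,11,14,15,18,19,22,23,26,27,30,31): 0⊕0⊕1⊕0⊕0⊕0⊕1⊕1⊕1⊕1⊕1⊕0⊕1⊕0⊕0⊕1 = 0
s4 (pos 4,5,6,7,12,13,14,15,20,21,22,23,28,29,30,31): 0⊕1⊕1⊕0⊕0⊕1⊕1⊕1⊕1⊕0⊕1⊕0⊕1⊕1⊕0⊕1 = 0
s8 (pos 8,9,10,11,12,13,14,15,24,25,26,27,28,29,30,31): 1⊕0⊕0⊕0⊕0⊕1⊕1⊕1⊕1⊕1⊕1⊕0⊕1⊕1⊕0⊕1 = 0
s16 (pos 16,17,18,19,20,21,22,23,24,25,26,27,28,29,30,31): 1⊕0⊕1⊕1⊕1⊕0⊕1⊕0⊕1⊕1⊕1⊕0⊕1⊕1⊕0⊕1 = 1
Syndrome s16…s1 = 10000 → error at position 16.
Flip position 16: 1000110100001111011101011101101 → 1000110100001110011101011101101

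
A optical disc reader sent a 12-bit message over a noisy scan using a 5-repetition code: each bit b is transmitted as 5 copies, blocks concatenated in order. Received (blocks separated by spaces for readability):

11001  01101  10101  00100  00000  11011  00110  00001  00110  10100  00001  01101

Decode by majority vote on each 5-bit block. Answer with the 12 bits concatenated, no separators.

Block 1 (11001): 3 ones → 1
Block 2 (01101): 3 ones → 1
Block 3 (10101): 3 ones → 1
Block 4 (00100): 1 one → 0
Block 5 (00000): 0 ones → 0
Block 6 (11011): 4 ones → 1
Block 7 (00110): 2 ones → 0
Block 8 (00001): 1 one → 0
Block 9 (00110): 2 ones → 0
Block 10 (10100): 2 ones → 0
Block 11 (00001): 1 one → 0
Block 12 (01101): 3 ones → 1

111001000001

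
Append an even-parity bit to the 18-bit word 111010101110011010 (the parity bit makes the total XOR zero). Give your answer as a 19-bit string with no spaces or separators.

1110101011100110101

XOR of the 18 data bits: 1⊕1⊕1⊕0⊕1⊕0⊕1⊕0⊕1⊕1⊕1⊕0⊕0⊕1⊕1⊕0⊕1⊕0 = 1
Parity bit = 1 (so all 19 bits XOR to 0).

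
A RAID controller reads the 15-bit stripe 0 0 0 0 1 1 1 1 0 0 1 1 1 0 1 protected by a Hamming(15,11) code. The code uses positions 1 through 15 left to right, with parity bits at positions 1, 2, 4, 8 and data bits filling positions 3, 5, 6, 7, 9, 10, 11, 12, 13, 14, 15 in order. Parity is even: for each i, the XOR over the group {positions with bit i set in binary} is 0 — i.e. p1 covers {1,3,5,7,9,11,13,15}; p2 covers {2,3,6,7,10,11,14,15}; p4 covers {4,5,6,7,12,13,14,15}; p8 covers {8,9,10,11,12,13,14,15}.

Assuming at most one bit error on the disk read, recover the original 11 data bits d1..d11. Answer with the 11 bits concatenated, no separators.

s1 (pos 1,3,5,7,9,11,13,15): 0⊕0⊕1⊕1⊕0⊕1⊕1⊕1 = 1
s2 (pos 2,3,6,7,10,11,14,15): 0⊕0⊕1⊕1⊕0⊕1⊕0⊕1 = 0
s4 (pos 4,5,6,7,12,13,14,15): 0⊕1⊕1⊕1⊕1⊕1⊕0⊕1 = 0
s8 (pos 8,9,10,11,12,13,14,15): 1⊕0⊕0⊕1⊕1⊕1⊕0⊕1 = 1
Syndrome s8…s1 = 1001 → error at position 9.
Flip position 9: 000011110011101 → 000011111011101
Read data bits from positions 3,5,6,7,9,10,11,12,13,14,15: 01111011101

01111011101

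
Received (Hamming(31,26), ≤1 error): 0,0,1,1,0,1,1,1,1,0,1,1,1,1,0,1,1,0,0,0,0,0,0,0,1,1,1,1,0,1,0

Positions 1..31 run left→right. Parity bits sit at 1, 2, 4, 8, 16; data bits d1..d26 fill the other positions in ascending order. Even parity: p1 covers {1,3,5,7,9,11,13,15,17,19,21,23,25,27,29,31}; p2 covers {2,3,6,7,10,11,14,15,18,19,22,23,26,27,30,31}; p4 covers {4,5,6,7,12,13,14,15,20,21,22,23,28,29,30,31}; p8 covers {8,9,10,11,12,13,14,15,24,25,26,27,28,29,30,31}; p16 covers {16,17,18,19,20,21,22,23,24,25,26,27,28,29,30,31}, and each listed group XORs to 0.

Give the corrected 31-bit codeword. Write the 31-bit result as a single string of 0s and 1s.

0011011110111101100000011111010

s1 (pos 1,3,5,7,9,11,13,15,17,19,21,23,25,27,29,31): 0⊕1⊕0⊕1⊕1⊕1⊕1⊕0⊕1⊕0⊕0⊕0⊕1⊕1⊕0⊕0 = 0
s2 (pos 2,3,6,7,10,11,14,15,18,19,22,23,26,27,30,31): 0⊕1⊕1⊕1⊕0⊕1⊕1⊕0⊕0⊕0⊕0⊕0⊕1⊕1⊕1⊕0 = 0
s4 (pos 4,5,6,7,12,13,14,15,20,21,22,23,28,29,30,31): 1⊕0⊕1⊕1⊕1⊕1⊕1⊕0⊕0⊕0⊕0⊕0⊕1⊕0⊕1⊕0 = 0
s8 (pos 8,9,10,11,12,13,14,15,24,25,26,27,28,29,30,31): 1⊕1⊕0⊕1⊕1⊕1⊕1⊕0⊕0⊕1⊕1⊕1⊕1⊕0⊕1⊕0 = 1
s16 (pos 16,17,18,19,20,21,22,23,24,25,26,27,28,29,30,31): 1⊕1⊕0⊕0⊕0⊕0⊕0⊕0⊕0⊕1⊕1⊕1⊕1⊕0⊕1⊕0 = 1
Syndrome s16…s1 = 11000 → error at position 24.
Flip position 24: 0011011110111101100000001111010 → 0011011110111101100000011111010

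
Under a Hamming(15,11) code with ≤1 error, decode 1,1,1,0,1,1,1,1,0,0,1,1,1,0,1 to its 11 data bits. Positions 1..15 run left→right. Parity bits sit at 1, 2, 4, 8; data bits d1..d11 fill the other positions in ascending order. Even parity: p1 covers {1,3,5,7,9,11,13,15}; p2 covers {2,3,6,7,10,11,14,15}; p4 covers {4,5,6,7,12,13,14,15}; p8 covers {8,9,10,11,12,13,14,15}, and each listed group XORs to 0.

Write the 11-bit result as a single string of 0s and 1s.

11111011101

s1 (pos 1,3,5,7,9,11,13,15): 1⊕1⊕1⊕1⊕0⊕1⊕1⊕1 = 1
s2 (pos 2,3,6,7,10,11,14,15): 1⊕1⊕1⊕1⊕0⊕1⊕0⊕1 = 0
s4 (pos 4,5,6,7,12,13,14,15): 0⊕1⊕1⊕1⊕1⊕1⊕0⊕1 = 0
s8 (pos 8,9,10,11,12,13,14,15): 1⊕0⊕0⊕1⊕1⊕1⊕0⊕1 = 1
Syndrome s8…s1 = 1001 → error at position 9.
Flip position 9: 111011110011101 → 111011111011101
Read data bits from positions 3,5,6,7,9,10,11,12,13,14,15: 11111011101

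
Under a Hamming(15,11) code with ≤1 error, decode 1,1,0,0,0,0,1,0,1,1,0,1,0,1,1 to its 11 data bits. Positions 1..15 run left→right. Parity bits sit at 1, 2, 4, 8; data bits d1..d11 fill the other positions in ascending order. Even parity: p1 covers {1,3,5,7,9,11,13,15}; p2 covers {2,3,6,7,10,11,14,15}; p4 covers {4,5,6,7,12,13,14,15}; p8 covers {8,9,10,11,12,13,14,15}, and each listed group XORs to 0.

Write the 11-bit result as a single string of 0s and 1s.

00011001011

s1 (pos 1,3,5,7,9,11,13,15): 1⊕0⊕0⊕1⊕1⊕0⊕0⊕1 = 0
s2 (pos 2,3,6,7,10,11,14,15): 1⊕0⊕0⊕1⊕1⊕0⊕1⊕1 = 1
s4 (pos 4,5,6,7,12,13,14,15): 0⊕0⊕0⊕1⊕1⊕0⊕1⊕1 = 0
s8 (pos 8,9,10,11,12,13,14,15): 0⊕1⊕1⊕0⊕1⊕0⊕1⊕1 = 1
Syndrome s8…s1 = 1010 → error at position 10.
Flip position 10: 110000101101011 → 110000101001011
Read data bits from positions 3,5,6,7,9,10,11,12,13,14,15: 00011001011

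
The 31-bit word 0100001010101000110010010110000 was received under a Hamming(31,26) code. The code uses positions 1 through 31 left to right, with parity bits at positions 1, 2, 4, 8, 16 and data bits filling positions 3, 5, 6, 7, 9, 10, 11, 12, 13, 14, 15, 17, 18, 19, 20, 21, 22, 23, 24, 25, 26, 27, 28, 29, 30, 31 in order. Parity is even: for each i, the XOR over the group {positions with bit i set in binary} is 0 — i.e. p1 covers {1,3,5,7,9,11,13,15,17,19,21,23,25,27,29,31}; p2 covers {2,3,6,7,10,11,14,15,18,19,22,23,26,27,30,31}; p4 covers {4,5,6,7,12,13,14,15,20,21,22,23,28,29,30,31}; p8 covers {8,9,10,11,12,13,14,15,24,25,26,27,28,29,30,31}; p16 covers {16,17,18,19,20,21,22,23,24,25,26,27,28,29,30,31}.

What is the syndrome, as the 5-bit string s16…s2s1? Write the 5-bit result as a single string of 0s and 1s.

00101

s1 (pos 1,3,5,7,9,11,13,15,17,19,21,23,25,27,29,31): 0⊕0⊕0⊕1⊕1⊕1⊕1⊕0⊕1⊕0⊕1⊕0⊕0⊕1⊕0⊕0 = 1
s2 (pos 2,3,6,7,10,11,14,15,18,19,22,23,26,27,30,31): 1⊕0⊕0⊕1⊕0⊕1⊕0⊕0⊕1⊕0⊕0⊕0⊕1⊕1⊕0⊕0 = 0
s4 (pos 4,5,6,7,12,13,14,15,20,21,22,23,28,29,30,31): 0⊕0⊕0⊕1⊕0⊕1⊕0⊕0⊕0⊕1⊕0⊕0⊕0⊕0⊕0⊕0 = 1
s8 (pos 8,9,10,11,12,13,14,15,24,25,26,27,28,29,30,31): 0⊕1⊕0⊕1⊕0⊕1⊕0⊕0⊕1⊕0⊕1⊕1⊕0⊕0⊕0⊕0 = 0
s16 (pos 16,17,18,19,20,21,22,23,24,25,26,27,28,29,30,31): 0⊕1⊕1⊕0⊕0⊕1⊕0⊕0⊕1⊕0⊕1⊕1⊕0⊕0⊕0⊕0 = 0
Syndrome s16…s1 = 00101 → error at position 5.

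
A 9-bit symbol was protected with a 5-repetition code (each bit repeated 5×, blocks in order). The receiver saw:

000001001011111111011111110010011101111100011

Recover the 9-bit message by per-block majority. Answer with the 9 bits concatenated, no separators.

Block 1 (00000): 0 ones → 0
Block 2 (10010): 2 ones → 0
Block 3 (11111): 5 ones → 1
Block 4 (11101): 4 ones → 1
Block 5 (11111): 5 ones → 1
Block 6 (10010): 2 ones → 0
Block 7 (01110): 3 ones → 1
Block 8 (11111): 5 ones → 1
Block 9 (00011): 2 ones → 0

001110110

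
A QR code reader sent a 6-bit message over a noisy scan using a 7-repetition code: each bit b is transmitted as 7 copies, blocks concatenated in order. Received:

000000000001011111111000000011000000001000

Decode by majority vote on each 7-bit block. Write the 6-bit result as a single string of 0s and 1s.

Block 1 (0000000): 0 ones → 0
Block 2 (0000101): 2 ones → 0
Block 3 (1111111): 7 ones → 1
Block 4 (0000000): 0 ones → 0
Block 5 (1100000): 2 ones → 0
Block 6 (0001000): 1 one → 0

001000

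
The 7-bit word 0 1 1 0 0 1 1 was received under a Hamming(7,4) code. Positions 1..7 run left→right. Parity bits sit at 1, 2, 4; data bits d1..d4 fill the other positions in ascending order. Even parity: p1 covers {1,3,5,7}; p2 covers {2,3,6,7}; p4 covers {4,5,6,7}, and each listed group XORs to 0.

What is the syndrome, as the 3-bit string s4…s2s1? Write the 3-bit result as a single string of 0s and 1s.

s1 (pos 1,3,5,7): 0⊕1⊕0⊕1 = 0
s2 (pos 2,3,6,7): 1⊕1⊕1⊕1 = 0
s4 (pos 4,5,6,7): 0⊕0⊕1⊕1 = 0
Syndrome s4…s1 = 000 → no error.

000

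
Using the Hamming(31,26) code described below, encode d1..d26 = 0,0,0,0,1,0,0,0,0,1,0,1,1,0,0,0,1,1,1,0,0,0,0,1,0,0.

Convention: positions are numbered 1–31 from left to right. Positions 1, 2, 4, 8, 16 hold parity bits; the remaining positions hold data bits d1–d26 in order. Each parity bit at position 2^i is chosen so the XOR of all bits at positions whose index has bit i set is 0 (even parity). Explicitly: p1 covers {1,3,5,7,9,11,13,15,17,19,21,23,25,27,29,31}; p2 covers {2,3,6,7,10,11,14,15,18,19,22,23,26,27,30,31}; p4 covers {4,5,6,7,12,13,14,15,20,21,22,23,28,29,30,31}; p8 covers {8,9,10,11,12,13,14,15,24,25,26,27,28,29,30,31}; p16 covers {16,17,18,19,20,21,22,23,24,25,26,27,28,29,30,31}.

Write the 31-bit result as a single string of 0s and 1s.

0000000010000100110001110000100

Place data at non-parity positions: p1 p2 0 p4 0 0 0 p8 1 0 0 0 0 1 0 p16 1 1 0 0 0 1 1 1 0 0 0 0 1 0 0
p1 (pos 1,3,5,7,9,11,13,15,17,19,21,23,25,27,29,31): XOR of data positions = 0⊕0⊕0⊕1⊕0⊕0⊕0⊕1⊕0⊕0⊕1⊕0⊕0⊕1⊕0 = 0
p2 (pos 2,3,6,7,10,11,14,15,18,19,22,23,26,27,30,31): XOR of data positions = 0⊕0⊕0⊕0⊕0⊕1⊕0⊕1⊕0⊕1⊕1⊕0⊕0⊕0⊕0 = 0
p4 (pos 4,5,6,7,12,13,14,15,20,21,22,23,28,29,30,31): XOR of data positions = 0⊕0⊕0⊕0⊕0⊕1⊕0⊕0⊕0⊕1⊕1⊕0⊕1⊕0⊕0 = 0
p8 (pos 8,9,10,11,12,13,14,15,24,25,26,27,28,29,30,31): XOR of data positions = 1⊕0⊕0⊕0⊕0⊕1⊕0⊕1⊕0⊕0⊕0⊕0⊕1⊕0⊕0 = 0
p16 (pos 16,17,18,19,20,21,22,23,24,25,26,27,28,29,30,31): XOR of data positions = 1⊕1⊕0⊕0⊕0⊕1⊕1⊕1⊕0⊕0⊕0⊕0⊕1⊕0⊕0 = 0
Codeword: 0000000010000100110001110000100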